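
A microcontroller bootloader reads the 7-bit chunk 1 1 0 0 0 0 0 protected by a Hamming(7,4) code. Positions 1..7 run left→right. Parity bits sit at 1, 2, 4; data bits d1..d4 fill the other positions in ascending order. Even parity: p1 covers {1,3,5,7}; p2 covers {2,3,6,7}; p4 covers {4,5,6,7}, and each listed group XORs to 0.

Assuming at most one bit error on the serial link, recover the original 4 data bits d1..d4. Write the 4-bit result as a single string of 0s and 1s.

1000

s1 (pos 1,3,5,7): 1⊕0⊕0⊕0 = 1
s2 (pos 2,3,6,7): 1⊕0⊕0⊕0 = 1
s4 (pos 4,5,6,7): 0⊕0⊕0⊕0 = 0
Syndrome s4…s1 = 011 → error at position 3.
Flip position 3: 1100000 → 1110000
Read data bits from positions 3,5,6,7: 1000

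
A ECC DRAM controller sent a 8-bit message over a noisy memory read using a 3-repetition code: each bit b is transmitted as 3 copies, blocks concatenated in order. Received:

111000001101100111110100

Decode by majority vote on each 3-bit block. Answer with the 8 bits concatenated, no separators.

10010110

Block 1 (111): 3 ones → 1
Block 2 (000): 0 ones → 0
Block 3 (001): 1 one → 0
Block 4 (101): 2 ones → 1
Block 5 (100): 1 one → 0
Block 6 (111): 3 ones → 1
Block 7 (110): 2 ones → 1
Block 8 (100): 1 one → 0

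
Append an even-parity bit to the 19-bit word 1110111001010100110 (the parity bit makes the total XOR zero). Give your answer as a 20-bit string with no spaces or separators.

XOR of the 19 data bits: 1⊕1⊕1⊕0⊕1⊕1⊕1⊕0⊕0⊕1⊕0⊕1⊕0⊕1⊕0⊕0⊕1⊕1⊕0 = 1
Parity bit = 1 (so all 20 bits XOR to 0).

11101110010101001101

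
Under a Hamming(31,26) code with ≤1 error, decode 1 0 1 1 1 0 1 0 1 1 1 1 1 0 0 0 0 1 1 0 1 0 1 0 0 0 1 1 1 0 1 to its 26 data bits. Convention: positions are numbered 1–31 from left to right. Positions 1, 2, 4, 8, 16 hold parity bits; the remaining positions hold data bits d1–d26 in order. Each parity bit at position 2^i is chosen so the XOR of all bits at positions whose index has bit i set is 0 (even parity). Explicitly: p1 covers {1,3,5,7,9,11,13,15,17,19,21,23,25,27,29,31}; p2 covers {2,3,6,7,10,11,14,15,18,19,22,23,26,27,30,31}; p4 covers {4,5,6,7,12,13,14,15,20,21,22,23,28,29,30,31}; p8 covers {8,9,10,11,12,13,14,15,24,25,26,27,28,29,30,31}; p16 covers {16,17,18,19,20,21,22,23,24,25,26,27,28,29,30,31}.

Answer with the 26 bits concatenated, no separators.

s1 (pos 1,3,5,7,9,11,13,15,17,19,21,23,25,27,29,31): 1⊕1⊕1⊕1⊕1⊕1⊕1⊕0⊕0⊕1⊕1⊕1⊕0⊕1⊕1⊕1 = 1
s2 (pos 2,3,6,7,10,11,14,15,18,19,22,23,26,27,30,31): 0⊕1⊕0⊕1⊕1⊕1⊕0⊕0⊕1⊕1⊕0⊕1⊕0⊕1⊕0⊕1 = 1
s4 (pos 4,5,6,7,12,13,14,15,20,21,22,23,28,29,30,31): 1⊕1⊕0⊕1⊕1⊕1⊕0⊕0⊕0⊕1⊕0⊕1⊕1⊕1⊕0⊕1 = 0
s8 (pos 8,9,10,11,12,13,14,15,24,25,26,27,28,29,30,31): 0⊕1⊕1⊕1⊕1⊕1⊕0⊕0⊕0⊕0⊕0⊕1⊕1⊕1⊕0⊕1 = 1
s16 (pos 16,17,18,19,20,21,22,23,24,25,26,27,28,29,30,31): 0⊕0⊕1⊕1⊕0⊕1⊕0⊕1⊕0⊕0⊕0⊕1⊕1⊕1⊕0⊕1 = 0
Syndrome s16…s1 = 01011 → error at position 11.
Flip position 11: 1011101011111000011010100011101 → 1011101011011000011010100011101
Read data bits from positions 3,5,6,7,9,10,11,12,13,14,15,17,18,19,20,21,22,23,24,25,26,27,28,29,30,31: 11011101100011010100011101

11011101100011010100011101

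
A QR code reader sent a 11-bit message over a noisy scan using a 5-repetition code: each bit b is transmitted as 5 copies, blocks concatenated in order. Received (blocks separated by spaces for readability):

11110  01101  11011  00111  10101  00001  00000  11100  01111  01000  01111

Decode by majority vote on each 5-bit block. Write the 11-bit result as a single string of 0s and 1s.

11111001101

Block 1 (11110): 4 ones → 1
Block 2 (01101): 3 ones → 1
Block 3 (11011): 4 ones → 1
Block 4 (00111): 3 ones → 1
Block 5 (10101): 3 ones → 1
Block 6 (00001): 1 one → 0
Block 7 (00000): 0 ones → 0
Block 8 (11100): 3 ones → 1
Block 9 (01111): 4 ones → 1
Block 10 (01000): 1 one → 0
Block 11 (01111): 4 ones → 1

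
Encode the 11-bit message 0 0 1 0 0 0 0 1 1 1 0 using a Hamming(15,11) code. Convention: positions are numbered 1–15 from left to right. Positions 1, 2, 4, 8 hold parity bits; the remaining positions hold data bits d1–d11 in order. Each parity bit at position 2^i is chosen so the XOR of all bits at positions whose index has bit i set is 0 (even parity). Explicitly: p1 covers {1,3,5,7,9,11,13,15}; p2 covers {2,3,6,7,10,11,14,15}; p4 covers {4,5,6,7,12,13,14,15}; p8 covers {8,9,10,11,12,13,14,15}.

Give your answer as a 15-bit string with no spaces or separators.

Place data at non-parity positions: p1 p2 0 p4 0 1 0 p8 0 0 0 1 1 1 0
p1 (pos 1,3,5,7,9,11,13,15): XOR of data positions = 0⊕0⊕0⊕0⊕0⊕1⊕0 = 1
p2 (pos 2,3,6,7,10,11,14,15): XOR of data positions = 0⊕1⊕0⊕0⊕0⊕1⊕0 = 0
p4 (pos 4,5,6,7,12,13,14,15): XOR of data positions = 0⊕1⊕0⊕1⊕1⊕1⊕0 = 0
p8 (pos 8,9,10,11,12,13,14,15): XOR of data positions = 0⊕0⊕0⊕1⊕1⊕1⊕0 = 1
Codeword: 100001010001110

100001010001110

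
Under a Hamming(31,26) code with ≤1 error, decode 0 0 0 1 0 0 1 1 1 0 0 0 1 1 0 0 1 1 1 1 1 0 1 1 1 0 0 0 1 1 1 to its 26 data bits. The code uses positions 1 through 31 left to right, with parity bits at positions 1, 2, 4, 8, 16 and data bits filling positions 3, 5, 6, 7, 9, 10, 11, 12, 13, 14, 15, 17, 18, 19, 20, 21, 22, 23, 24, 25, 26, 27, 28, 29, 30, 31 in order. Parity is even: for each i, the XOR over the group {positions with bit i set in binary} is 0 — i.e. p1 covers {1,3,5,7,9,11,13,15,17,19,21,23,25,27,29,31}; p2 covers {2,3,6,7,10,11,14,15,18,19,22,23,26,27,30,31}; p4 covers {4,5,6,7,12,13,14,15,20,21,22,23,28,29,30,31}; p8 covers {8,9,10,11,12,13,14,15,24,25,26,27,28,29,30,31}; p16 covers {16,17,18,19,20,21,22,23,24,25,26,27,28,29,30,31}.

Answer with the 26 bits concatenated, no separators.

s1 (pos 1,3,5,7,9,11,13,15,17,19,21,23,25,27,29,31): 0⊕0⊕0⊕1⊕1⊕0⊕1⊕0⊕1⊕1⊕1⊕1⊕1⊕0⊕1⊕1 = 0
s2 (pos 2,3,6,7,10,11,14,15,18,19,22,23,26,27,30,31): 0⊕0⊕0⊕1⊕0⊕0⊕1⊕0⊕1⊕1⊕0⊕1⊕0⊕0⊕1⊕1 = 1
s4 (pos 4,5,6,7,12,13,14,15,20,21,22,23,28,29,30,31): 1⊕0⊕0⊕1⊕0⊕1⊕1⊕0⊕1⊕1⊕0⊕1⊕0⊕1⊕1⊕1 = 0
s8 (pos 8,9,10,11,12,13,14,15,24,25,26,27,28,29,30,31): 1⊕1⊕0⊕0⊕0⊕1⊕1⊕0⊕1⊕1⊕0⊕0⊕0⊕1⊕1⊕1 = 1
s16 (pos 16,17,18,19,20,21,22,23,24,25,26,27,28,29,30,31): 0⊕1⊕1⊕1⊕1⊕1⊕0⊕1⊕1⊕1⊕0⊕0⊕0⊕1⊕1⊕1 = 1
Syndrome s16…s1 = 11010 → error at position 26.
Flip position 26: 0001001110001100111110111000111 → 0001001110001100111110111100111
Read data bits from positions 3,5,6,7,9,10,11,12,13,14,15,17,18,19,20,21,22,23,24,25,26,27,28,29,30,31: 00011000110111110111100111

00011000110111110111100111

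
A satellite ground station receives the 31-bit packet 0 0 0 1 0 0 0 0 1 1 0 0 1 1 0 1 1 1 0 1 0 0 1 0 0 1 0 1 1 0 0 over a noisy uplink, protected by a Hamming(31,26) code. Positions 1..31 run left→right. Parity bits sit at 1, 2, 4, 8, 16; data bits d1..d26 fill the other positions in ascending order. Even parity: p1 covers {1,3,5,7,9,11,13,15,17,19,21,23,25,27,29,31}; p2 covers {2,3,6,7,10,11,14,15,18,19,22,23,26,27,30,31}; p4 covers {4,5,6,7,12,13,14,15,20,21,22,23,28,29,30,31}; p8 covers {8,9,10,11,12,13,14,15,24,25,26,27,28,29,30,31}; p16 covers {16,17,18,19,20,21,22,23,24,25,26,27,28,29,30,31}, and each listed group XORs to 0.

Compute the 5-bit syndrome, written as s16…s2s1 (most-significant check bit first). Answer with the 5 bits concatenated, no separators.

s1 (pos 1,3,5,7,9,11,13,15,17,19,21,23,25,27,29,31): 0⊕0⊕0⊕0⊕1⊕0⊕1⊕0⊕1⊕0⊕0⊕1⊕0⊕0⊕1⊕0 = 1
s2 (pos 2,3,6,7,10,11,14,15,18,19,22,23,26,27,30,31): 0⊕0⊕0⊕0⊕1⊕0⊕1⊕0⊕1⊕0⊕0⊕1⊕1⊕0⊕0⊕0 = 1
s4 (pos 4,5,6,7,12,13,14,15,20,21,22,23,28,29,30,31): 1⊕0⊕0⊕0⊕0⊕1⊕1⊕0⊕1⊕0⊕0⊕1⊕1⊕1⊕0⊕0 = 1
s8 (pos 8,9,10,11,12,13,14,15,24,25,26,27,28,29,30,31): 0⊕1⊕1⊕0⊕0⊕1⊕1⊕0⊕0⊕0⊕1⊕0⊕1⊕1⊕0⊕0 = 1
s16 (pos 16,17,18,19,20,21,22,23,24,25,26,27,28,29,30,31): 1⊕1⊕1⊕0⊕1⊕0⊕0⊕1⊕0⊕0⊕1⊕0⊕1⊕1⊕0⊕0 = 0
Syndrome s16…s1 = 01111 → error at position 15.

01111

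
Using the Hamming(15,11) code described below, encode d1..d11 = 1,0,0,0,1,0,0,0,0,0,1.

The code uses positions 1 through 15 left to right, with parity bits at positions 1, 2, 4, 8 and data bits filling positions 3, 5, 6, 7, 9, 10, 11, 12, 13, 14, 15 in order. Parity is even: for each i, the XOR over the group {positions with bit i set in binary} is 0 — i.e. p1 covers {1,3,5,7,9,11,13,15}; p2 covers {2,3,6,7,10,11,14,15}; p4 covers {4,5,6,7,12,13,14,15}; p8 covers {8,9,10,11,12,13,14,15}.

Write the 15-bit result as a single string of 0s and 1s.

101100001000001

Place data at non-parity positions: p1 p2 1 p4 0 0 0 p8 1 0 0 0 0 0 1
p1 (pos 1,3,5,7,9,11,13,15): XOR of data positions = 1⊕0⊕0⊕1⊕0⊕0⊕1 = 1
p2 (pos 2,3,6,7,10,11,14,15): XOR of data positions = 1⊕0⊕0⊕0⊕0⊕0⊕1 = 0
p4 (pos 4,5,6,7,12,13,14,15): XOR of data positions = 0⊕0⊕0⊕0⊕0⊕0⊕1 = 1
p8 (pos 8,9,10,11,12,13,14,15): XOR of data positions = 1⊕0⊕0⊕0⊕0⊕0⊕1 = 0
Codeword: 101100001000001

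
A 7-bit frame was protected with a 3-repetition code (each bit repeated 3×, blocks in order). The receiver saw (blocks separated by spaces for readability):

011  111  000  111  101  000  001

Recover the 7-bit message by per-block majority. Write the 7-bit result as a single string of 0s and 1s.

Block 1 (011): 2 ones → 1
Block 2 (111): 3 ones → 1
Block 3 (000): 0 ones → 0
Block 4 (111): 3 ones → 1
Block 5 (101): 2 ones → 1
Block 6 (000): 0 ones → 0
Block 7 (001): 1 one → 0

1101100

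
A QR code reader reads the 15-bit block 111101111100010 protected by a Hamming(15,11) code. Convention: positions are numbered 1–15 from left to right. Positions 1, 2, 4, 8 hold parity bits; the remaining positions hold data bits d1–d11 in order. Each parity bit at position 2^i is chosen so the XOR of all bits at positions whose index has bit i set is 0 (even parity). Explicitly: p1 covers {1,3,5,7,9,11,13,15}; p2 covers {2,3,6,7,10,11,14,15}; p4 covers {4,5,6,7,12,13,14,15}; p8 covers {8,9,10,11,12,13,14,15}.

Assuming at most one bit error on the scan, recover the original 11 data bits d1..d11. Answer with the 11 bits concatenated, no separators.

10111100010

s1 (pos 1,3,5,7,9,11,13,15): 1⊕1⊕0⊕1⊕1⊕0⊕0⊕0 = 0
s2 (pos 2,3,6,7,10,11,14,15): 1⊕1⊕1⊕1⊕1⊕0⊕1⊕0 = 0
s4 (pos 4,5,6,7,12,13,14,15): 1⊕0⊕1⊕1⊕0⊕0⊕1⊕0 = 0
s8 (pos 8,9,10,11,12,13,14,15): 1⊕1⊕1⊕0⊕0⊕0⊕1⊕0 = 0
Syndrome s8…s1 = 0000 → no error.
Read data bits from positions 3,5,6,7,9,10,11,12,13,14,15: 10111100010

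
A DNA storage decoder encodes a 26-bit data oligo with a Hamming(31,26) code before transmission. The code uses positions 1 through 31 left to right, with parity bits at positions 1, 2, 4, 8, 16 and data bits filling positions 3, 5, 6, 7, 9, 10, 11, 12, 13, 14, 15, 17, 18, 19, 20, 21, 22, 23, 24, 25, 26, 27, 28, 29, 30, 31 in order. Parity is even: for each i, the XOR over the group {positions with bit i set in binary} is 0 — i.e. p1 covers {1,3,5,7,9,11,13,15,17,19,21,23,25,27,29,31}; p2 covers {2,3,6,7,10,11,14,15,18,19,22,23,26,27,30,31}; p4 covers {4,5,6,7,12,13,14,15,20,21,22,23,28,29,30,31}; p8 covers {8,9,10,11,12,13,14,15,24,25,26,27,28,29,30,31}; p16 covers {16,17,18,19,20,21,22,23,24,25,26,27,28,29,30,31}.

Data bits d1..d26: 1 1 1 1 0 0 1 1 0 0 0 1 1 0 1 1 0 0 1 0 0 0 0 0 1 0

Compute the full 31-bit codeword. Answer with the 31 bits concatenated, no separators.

0011111000110000110110010000010

Place data at non-parity positions: p1 p2 1 p4 1 1 1 p8 0 0 1 1 0 0 0 p16 1 1 0 1 1 0 0 1 0 0 0 0 0 1 0
p1 (pos 1,3,5,7,9,11,13,15,17,19,21,23,25,27,29,31): XOR of data positions = 1⊕1⊕1⊕0⊕1⊕0⊕0⊕1⊕0⊕1⊕0⊕0⊕0⊕0⊕0 = 0
p2 (pos 2,3,6,7,10,11,14,15,18,19,22,23,26,27,30,31): XOR of data positions = 1⊕1⊕1⊕0⊕1⊕0⊕0⊕1⊕0⊕0⊕0⊕0⊕0⊕1⊕0 = 0
p4 (pos 4,5,6,7,12,13,14,15,20,21,22,23,28,29,30,31): XOR of data positions = 1⊕1⊕1⊕1⊕0⊕0⊕0⊕1⊕1⊕0⊕0⊕0⊕0⊕1⊕0 = 1
p8 (pos 8,9,10,11,12,13,14,15,24,25,26,27,28,29,30,31): XOR of data positions = 0⊕0⊕1⊕1⊕0⊕0⊕0⊕1⊕0⊕0⊕0⊕0⊕0⊕1⊕0 = 0
p16 (pos 16,17,18,19,20,21,22,23,24,25,26,27,28,29,30,31): XOR of data positions = 1⊕1⊕0⊕1⊕1⊕0⊕0⊕1⊕0⊕0⊕0⊕0⊕0⊕1⊕0 = 0
Codeword: 0011111000110000110110010000010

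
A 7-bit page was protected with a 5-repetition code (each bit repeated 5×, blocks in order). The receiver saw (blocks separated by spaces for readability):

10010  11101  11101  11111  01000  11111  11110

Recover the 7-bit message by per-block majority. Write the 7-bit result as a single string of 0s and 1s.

Block 1 (10010): 2 ones → 0
Block 2 (11101): 4 ones → 1
Block 3 (11101): 4 ones → 1
Block 4 (11111): 5 ones → 1
Block 5 (01000): 1 one → 0
Block 6 (11111): 5 ones → 1
Block 7 (11110): 4 ones → 1

0111011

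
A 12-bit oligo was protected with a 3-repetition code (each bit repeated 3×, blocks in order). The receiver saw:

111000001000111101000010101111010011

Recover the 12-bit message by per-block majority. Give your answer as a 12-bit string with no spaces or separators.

100011001101

Block 1 (111): 3 ones → 1
Block 2 (000): 0 ones → 0
Block 3 (001): 1 one → 0
Block 4 (000): 0 ones → 0
Block 5 (111): 3 ones → 1
Block 6 (101): 2 ones → 1
Block 7 (000): 0 ones → 0
Block 8 (010): 1 one → 0
Block 9 (101): 2 ones → 1
Block 10 (111): 3 ones → 1
Block 11 (010): 1 one → 0
Block 12 (011): 2 ones → 1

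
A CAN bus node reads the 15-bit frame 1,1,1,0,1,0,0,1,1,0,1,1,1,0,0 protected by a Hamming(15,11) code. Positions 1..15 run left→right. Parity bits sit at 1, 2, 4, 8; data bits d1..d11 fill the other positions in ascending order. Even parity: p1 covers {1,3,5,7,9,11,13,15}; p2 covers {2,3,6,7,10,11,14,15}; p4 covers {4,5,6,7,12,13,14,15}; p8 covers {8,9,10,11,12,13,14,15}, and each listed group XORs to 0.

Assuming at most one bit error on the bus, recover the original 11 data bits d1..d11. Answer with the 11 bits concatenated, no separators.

s1 (pos 1,3,5,7,9,11,13,15): 1⊕1⊕1⊕0⊕1⊕1⊕1⊕0 = 0
s2 (pos 2,3,6,7,10,11,14,15): 1⊕1⊕0⊕0⊕0⊕1⊕0⊕0 = 1
s4 (pos 4,5,6,7,12,13,14,15): 0⊕1⊕0⊕0⊕1⊕1⊕0⊕0 = 1
s8 (pos 8,9,10,11,12,13,14,15): 1⊕1⊕0⊕1⊕1⊕1⊕0⊕0 = 1
Syndrome s8…s1 = 1110 → error at position 14.
Flip position 14: 111010011011100 → 111010011011110
Read data bits from positions 3,5,6,7,9,10,11,12,13,14,15: 11001011110

11001011110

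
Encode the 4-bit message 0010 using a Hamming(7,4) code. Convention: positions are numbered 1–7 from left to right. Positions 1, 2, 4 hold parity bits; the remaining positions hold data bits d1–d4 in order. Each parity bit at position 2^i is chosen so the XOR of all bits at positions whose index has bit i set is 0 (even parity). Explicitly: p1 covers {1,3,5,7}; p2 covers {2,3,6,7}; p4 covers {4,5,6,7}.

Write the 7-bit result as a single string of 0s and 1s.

Place data at non-parity positions: p1 p2 0 p4 0 1 0
p1 (pos 1,3,5,7): XOR of data positions = 0⊕0⊕0 = 0
p2 (pos 2,3,6,7): XOR of data positions = 0⊕1⊕0 = 1
p4 (pos 4,5,6,7): XOR of data positions = 0⊕1⊕0 = 1
Codeword: 0101010

0101010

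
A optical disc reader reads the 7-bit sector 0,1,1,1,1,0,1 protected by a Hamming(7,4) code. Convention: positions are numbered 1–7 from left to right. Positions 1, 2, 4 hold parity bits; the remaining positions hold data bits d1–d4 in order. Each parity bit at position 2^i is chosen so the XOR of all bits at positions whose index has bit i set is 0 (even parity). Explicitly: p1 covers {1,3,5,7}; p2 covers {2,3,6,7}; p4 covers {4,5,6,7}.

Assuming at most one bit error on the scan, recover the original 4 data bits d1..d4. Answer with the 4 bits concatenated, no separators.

1100

s1 (pos 1,3,5,7): 0⊕1⊕1⊕1 = 1
s2 (pos 2,3,6,7): 1⊕1⊕0⊕1 = 1
s4 (pos 4,5,6,7): 1⊕1⊕0⊕1 = 1
Syndrome s4…s1 = 111 → error at position 7.
Flip position 7: 0111101 → 0111100
Read data bits from positions 3,5,6,7: 1100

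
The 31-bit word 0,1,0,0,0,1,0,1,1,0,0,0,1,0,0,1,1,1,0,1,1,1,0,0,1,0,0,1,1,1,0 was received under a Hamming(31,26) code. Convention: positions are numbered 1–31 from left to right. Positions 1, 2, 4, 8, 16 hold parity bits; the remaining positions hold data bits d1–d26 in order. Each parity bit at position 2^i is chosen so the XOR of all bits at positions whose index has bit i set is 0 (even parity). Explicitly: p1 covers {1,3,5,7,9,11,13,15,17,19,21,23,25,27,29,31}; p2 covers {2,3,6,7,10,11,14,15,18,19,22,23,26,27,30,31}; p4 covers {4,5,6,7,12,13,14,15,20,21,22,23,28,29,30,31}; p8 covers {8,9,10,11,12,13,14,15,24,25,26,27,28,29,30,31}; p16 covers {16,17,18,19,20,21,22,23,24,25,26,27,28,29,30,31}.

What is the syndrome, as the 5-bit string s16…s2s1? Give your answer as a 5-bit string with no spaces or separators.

01010

s1 (pos 1,3,5,7,9,11,13,15,17,19,21,23,25,27,29,31): 0⊕0⊕0⊕0⊕1⊕0⊕1⊕0⊕1⊕0⊕1⊕0⊕1⊕0⊕1⊕0 = 0
s2 (pos 2,3,6,7,10,11,14,15,18,19,22,23,26,27,30,31): 1⊕0⊕1⊕0⊕0⊕0⊕0⊕0⊕1⊕0⊕1⊕0⊕0⊕0⊕1⊕0 = 1
s4 (pos 4,5,6,7,12,13,14,15,20,21,22,23,28,29,30,31): 0⊕0⊕1⊕0⊕0⊕1⊕0⊕0⊕1⊕1⊕1⊕0⊕1⊕1⊕1⊕0 = 0
s8 (pos 8,9,10,11,12,13,14,15,24,25,26,27,28,29,30,31): 1⊕1⊕0⊕0⊕0⊕1⊕0⊕0⊕0⊕1⊕0⊕0⊕1⊕1⊕1⊕0 = 1
s16 (pos 16,17,18,19,20,21,22,23,24,25,26,27,28,29,30,31): 1⊕1⊕1⊕0⊕1⊕1⊕1⊕0⊕0⊕1⊕0⊕0⊕1⊕1⊕1⊕0 = 0
Syndrome s16…s1 = 01010 → error at position 10.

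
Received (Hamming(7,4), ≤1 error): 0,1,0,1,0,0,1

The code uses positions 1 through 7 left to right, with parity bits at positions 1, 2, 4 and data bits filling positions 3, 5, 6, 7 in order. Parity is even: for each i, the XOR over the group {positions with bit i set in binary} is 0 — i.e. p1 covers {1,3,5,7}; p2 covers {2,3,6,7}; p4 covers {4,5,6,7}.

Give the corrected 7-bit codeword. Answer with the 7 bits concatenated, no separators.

1101001

s1 (pos 1,3,5,7): 0⊕0⊕0⊕1 = 1
s2 (pos 2,3,6,7): 1⊕0⊕0⊕1 = 0
s4 (pos 4,5,6,7): 1⊕0⊕0⊕1 = 0
Syndrome s4…s1 = 001 → error at position 1.
Flip position 1: 0101001 → 1101001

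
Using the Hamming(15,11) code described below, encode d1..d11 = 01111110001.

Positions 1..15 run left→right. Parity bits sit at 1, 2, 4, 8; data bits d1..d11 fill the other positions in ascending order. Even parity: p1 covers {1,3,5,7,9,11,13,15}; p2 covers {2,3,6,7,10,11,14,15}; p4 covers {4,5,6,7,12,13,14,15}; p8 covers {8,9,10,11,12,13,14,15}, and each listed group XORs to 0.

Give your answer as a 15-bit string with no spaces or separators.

110011101110001

Place data at non-parity positions: p1 p2 0 p4 1 1 1 p8 1 1 1 0 0 0 1
p1 (pos 1,3,5,7,9,11,13,15): XOR of data positions = 0⊕1⊕1⊕1⊕1⊕0⊕1 = 1
p2 (pos 2,3,6,7,10,11,14,15): XOR of data positions = 0⊕1⊕1⊕1⊕1⊕0⊕1 = 1
p4 (pos 4,5,6,7,12,13,14,15): XOR of data positions = 1⊕1⊕1⊕0⊕0⊕0⊕1 = 0
p8 (pos 8,9,10,11,12,13,14,15): XOR of data positions = 1⊕1⊕1⊕0⊕0⊕0⊕1 = 0
Codeword: 110011101110001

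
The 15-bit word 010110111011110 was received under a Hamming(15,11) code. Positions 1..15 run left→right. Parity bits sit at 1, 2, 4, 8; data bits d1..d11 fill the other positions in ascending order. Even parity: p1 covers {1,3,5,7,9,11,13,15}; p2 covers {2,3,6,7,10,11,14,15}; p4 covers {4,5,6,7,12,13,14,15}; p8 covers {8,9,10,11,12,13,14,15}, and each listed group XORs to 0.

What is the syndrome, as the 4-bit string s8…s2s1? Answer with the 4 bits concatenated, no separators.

s1 (pos 1,3,5,7,9,11,13,15): 0⊕0⊕1⊕1⊕1⊕1⊕1⊕0 = 1
s2 (pos 2,3,6,7,10,11,14,15): 1⊕0⊕0⊕1⊕0⊕1⊕1⊕0 = 0
s4 (pos 4,5,6,7,12,13,14,15): 1⊕1⊕0⊕1⊕1⊕1⊕1⊕0 = 0
s8 (pos 8,9,10,11,12,13,14,15): 1⊕1⊕0⊕1⊕1⊕1⊕1⊕0 = 0
Syndrome s8…s1 = 0001 → error at position 1.

0001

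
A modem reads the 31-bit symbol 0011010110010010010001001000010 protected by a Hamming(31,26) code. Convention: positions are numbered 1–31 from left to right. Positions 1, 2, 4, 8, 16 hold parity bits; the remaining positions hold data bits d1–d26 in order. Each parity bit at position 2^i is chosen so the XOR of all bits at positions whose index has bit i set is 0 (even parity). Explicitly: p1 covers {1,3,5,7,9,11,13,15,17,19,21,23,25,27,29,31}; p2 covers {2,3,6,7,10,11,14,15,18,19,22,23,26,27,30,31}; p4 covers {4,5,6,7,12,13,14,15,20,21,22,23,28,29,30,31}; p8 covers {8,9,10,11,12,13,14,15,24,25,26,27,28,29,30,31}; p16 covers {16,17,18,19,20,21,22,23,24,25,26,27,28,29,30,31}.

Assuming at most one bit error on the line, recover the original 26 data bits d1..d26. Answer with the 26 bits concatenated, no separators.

10101001001010001001000010

s1 (pos 1,3,5,7,9,11,13,15,17,19,21,23,25,27,29,31): 0⊕1⊕0⊕0⊕1⊕0⊕0⊕1⊕0⊕0⊕0⊕0⊕1⊕0⊕0⊕0 = 0
s2 (pos 2,3,6,7,10,11,14,15,18,19,22,23,26,27,30,31): 0⊕1⊕1⊕0⊕0⊕0⊕0⊕1⊕1⊕0⊕1⊕0⊕0⊕0⊕1⊕0 = 0
s4 (pos 4,5,6,7,12,13,14,15,20,21,22,23,28,29,30,31): 1⊕0⊕1⊕0⊕1⊕0⊕0⊕1⊕0⊕0⊕1⊕0⊕0⊕0⊕1⊕0 = 0
s8 (pos 8,9,10,11,12,13,14,15,24,25,26,27,28,29,30,31): 1⊕1⊕0⊕0⊕1⊕0⊕0⊕1⊕0⊕1⊕0⊕0⊕0⊕0⊕1⊕0 = 0
s16 (pos 16,17,18,19,20,21,22,23,24,25,26,27,28,29,30,31): 0⊕0⊕1⊕0⊕0⊕0⊕1⊕0⊕0⊕1⊕0⊕0⊕0⊕0⊕1⊕0 = 0
Syndrome s16…s1 = 00000 → no error.
Read data bits from positions 3,5,6,7,9,10,11,12,13,14,15,17,18,19,20,21,22,23,24,25,26,27,28,29,30,31: 10101001001010001001000010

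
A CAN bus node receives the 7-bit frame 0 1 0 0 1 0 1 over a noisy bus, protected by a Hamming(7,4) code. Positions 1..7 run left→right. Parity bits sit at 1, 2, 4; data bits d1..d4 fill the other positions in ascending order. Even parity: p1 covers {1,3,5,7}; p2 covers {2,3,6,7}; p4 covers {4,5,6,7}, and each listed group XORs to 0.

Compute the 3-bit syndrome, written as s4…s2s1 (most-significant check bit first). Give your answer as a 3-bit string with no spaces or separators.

000

s1 (pos 1,3,5,7): 0⊕0⊕1⊕1 = 0
s2 (pos 2,3,6,7): 1⊕0⊕0⊕1 = 0
s4 (pos 4,5,6,7): 0⊕1⊕0⊕1 = 0
Syndrome s4…s1 = 000 → no error.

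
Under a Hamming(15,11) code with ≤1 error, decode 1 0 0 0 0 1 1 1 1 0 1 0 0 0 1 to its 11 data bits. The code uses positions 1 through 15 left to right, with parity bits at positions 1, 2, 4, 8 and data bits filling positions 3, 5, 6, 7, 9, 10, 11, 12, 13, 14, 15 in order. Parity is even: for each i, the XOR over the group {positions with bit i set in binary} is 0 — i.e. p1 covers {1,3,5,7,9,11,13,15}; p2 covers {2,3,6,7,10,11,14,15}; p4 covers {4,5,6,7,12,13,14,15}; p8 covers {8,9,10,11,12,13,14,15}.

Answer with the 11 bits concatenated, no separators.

01111010001

s1 (pos 1,3,5,7,9,11,13,15): 1⊕0⊕0⊕1⊕1⊕1⊕0⊕1 = 1
s2 (pos 2,3,6,7,10,11,14,15): 0⊕0⊕1⊕1⊕0⊕1⊕0⊕1 = 0
s4 (pos 4,5,6,7,12,13,14,15): 0⊕0⊕1⊕1⊕0⊕0⊕0⊕1 = 1
s8 (pos 8,9,10,11,12,13,14,15): 1⊕1⊕0⊕1⊕0⊕0⊕0⊕1 = 0
Syndrome s8…s1 = 0101 → error at position 5.
Flip position 5: 100001111010001 → 100011111010001
Read data bits from positions 3,5,6,7,9,10,11,12,13,14,15: 01111010001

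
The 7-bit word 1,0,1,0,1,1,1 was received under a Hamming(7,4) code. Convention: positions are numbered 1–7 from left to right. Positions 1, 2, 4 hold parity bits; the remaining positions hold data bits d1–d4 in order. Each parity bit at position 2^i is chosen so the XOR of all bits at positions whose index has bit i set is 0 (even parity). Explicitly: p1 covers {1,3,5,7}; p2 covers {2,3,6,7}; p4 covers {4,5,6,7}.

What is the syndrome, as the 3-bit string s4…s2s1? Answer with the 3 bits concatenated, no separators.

s1 (pos 1,3,5,7): 1⊕1⊕1⊕1 = 0
s2 (pos 2,3,6,7): 0⊕1⊕1⊕1 = 1
s4 (pos 4,5,6,7): 0⊕1⊕1⊕1 = 1
Syndrome s4…s1 = 110 → error at position 6.

110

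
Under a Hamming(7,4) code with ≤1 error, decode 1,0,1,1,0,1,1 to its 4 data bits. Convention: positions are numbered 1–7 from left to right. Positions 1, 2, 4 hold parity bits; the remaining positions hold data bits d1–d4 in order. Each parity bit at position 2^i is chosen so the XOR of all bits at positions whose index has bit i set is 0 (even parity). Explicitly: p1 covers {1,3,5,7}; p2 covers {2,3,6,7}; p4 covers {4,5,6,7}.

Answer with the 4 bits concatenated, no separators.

1010

s1 (pos 1,3,5,7): 1⊕1⊕0⊕1 = 1
s2 (pos 2,3,6,7): 0⊕1⊕1⊕1 = 1
s4 (pos 4,5,6,7): 1⊕0⊕1⊕1 = 1
Syndrome s4…s1 = 111 → error at position 7.
Flip position 7: 1011011 → 1011010
Read data bits from positions 3,5,6,7: 1010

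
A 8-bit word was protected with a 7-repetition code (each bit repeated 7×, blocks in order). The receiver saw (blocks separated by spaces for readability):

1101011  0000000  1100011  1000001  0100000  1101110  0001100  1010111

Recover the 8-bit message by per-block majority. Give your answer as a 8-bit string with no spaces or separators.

Block 1 (1101011): 5 ones → 1
Block 2 (0000000): 0 ones → 0
Block 3 (1100011): 4 ones → 1
Block 4 (1000001): 2 ones → 0
Block 5 (0100000): 1 one → 0
Block 6 (1101110): 5 ones → 1
Block 7 (0001100): 2 ones → 0
Block 8 (1010111): 5 ones → 1

10100101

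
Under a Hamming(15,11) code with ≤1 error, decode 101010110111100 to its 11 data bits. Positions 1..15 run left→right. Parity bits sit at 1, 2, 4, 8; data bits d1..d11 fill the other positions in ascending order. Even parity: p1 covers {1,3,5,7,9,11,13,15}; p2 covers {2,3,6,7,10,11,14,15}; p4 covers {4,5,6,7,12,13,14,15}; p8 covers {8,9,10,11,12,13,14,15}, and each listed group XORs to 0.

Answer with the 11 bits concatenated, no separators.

s1 (pos 1,3,5,7,9,11,13,15): 1⊕1⊕1⊕1⊕0⊕1⊕1⊕0 = 0
s2 (pos 2,3,6,7,10,11,14,15): 0⊕1⊕0⊕1⊕1⊕1⊕0⊕0 = 0
s4 (pos 4,5,6,7,12,13,14,15): 0⊕1⊕0⊕1⊕1⊕1⊕0⊕0 = 0
s8 (pos 8,9,10,11,12,13,14,15): 1⊕0⊕1⊕1⊕1⊕1⊕0⊕0 = 1
Syndrome s8…s1 = 1000 → error at position 8.
Flip position 8: 101010110111100 → 101010100111100
Read data bits from positions 3,5,6,7,9,10,11,12,13,14,15: 11010111100

11010111100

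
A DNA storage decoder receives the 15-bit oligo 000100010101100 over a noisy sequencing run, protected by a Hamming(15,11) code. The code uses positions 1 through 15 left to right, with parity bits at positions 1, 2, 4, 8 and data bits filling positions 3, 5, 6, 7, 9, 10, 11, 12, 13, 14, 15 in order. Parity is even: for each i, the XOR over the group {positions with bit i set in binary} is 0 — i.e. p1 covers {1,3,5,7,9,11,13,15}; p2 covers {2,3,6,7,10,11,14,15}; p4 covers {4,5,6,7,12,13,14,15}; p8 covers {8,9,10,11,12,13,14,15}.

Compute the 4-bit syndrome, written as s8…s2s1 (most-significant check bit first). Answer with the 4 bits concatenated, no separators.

s1 (pos 1,3,5,7,9,11,13,15): 0⊕0⊕0⊕0⊕0⊕0⊕1⊕0 = 1
s2 (pos 2,3,6,7,10,11,14,15): 0⊕0⊕0⊕0⊕1⊕0⊕0⊕0 = 1
s4 (pos 4,5,6,7,12,13,14,15): 1⊕0⊕0⊕0⊕1⊕1⊕0⊕0 = 1
s8 (pos 8,9,10,11,12,13,14,15): 1⊕0⊕1⊕0⊕1⊕1⊕0⊕0 = 0
Syndrome s8…s1 = 0111 → error at position 7.

0111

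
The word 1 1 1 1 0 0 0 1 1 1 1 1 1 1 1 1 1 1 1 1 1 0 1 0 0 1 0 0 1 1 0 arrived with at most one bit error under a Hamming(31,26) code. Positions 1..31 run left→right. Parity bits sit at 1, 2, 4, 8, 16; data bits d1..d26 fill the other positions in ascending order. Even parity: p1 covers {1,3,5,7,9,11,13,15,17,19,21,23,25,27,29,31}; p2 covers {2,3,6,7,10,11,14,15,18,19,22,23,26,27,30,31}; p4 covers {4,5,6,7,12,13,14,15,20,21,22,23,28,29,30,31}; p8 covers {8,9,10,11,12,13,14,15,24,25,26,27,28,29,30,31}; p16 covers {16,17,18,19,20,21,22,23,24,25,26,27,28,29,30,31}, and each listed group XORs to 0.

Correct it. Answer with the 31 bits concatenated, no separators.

s1 (pos 1,3,5,7,9,11,13,15,17,19,21,23,25,27,29,31): 1⊕1⊕0⊕0⊕1⊕1⊕1⊕1⊕1⊕1⊕1⊕1⊕0⊕0⊕1⊕0 = 1
s2 (pos 2,3,6,7,10,11,14,15,18,19,22,23,26,27,30,31): 1⊕1⊕0⊕0⊕1⊕1⊕1⊕1⊕1⊕1⊕0⊕1⊕1⊕0⊕1⊕0 = 1
s4 (pos 4,5,6,7,12,13,14,15,20,21,22,23,28,29,30,31): 1⊕0⊕0⊕0⊕1⊕1⊕1⊕1⊕1⊕1⊕0⊕1⊕0⊕1⊕1⊕0 = 0
s8 (pos 8,9,10,11,12,13,14,15,24,25,26,27,28,29,30,31): 1⊕1⊕1⊕1⊕1⊕1⊕1⊕1⊕0⊕0⊕1⊕0⊕0⊕1⊕1⊕0 = 1
s16 (pos 16,17,18,19,20,21,22,23,24,25,26,27,28,29,30,31): 1⊕1⊕1⊕1⊕1⊕1⊕0⊕1⊕0⊕0⊕1⊕0⊕0⊕1⊕1⊕0 = 0
Syndrome s16…s1 = 01011 → error at position 11.
Flip position 11: 1111000111111111111110100100110 → 1111000111011111111110100100110

1111000111011111111110100100110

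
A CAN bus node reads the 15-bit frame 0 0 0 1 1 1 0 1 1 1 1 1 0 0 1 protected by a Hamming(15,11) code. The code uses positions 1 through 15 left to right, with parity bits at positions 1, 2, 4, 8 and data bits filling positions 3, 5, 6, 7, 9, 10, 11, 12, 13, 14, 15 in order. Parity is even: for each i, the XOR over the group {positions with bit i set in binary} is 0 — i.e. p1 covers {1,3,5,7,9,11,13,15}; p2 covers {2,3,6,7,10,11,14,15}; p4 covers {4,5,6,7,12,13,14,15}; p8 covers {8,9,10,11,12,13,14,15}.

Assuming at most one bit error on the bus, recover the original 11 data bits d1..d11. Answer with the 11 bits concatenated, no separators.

01101111001

s1 (pos 1,3,5,7,9,11,13,15): 0⊕0⊕1⊕0⊕1⊕1⊕0⊕1 = 0
s2 (pos 2,3,6,7,10,11,14,15): 0⊕0⊕1⊕0⊕1⊕1⊕0⊕1 = 0
s4 (pos 4,5,6,7,12,13,14,15): 1⊕1⊕1⊕0⊕1⊕0⊕0⊕1 = 1
s8 (pos 8,9,10,11,12,13,14,15): 1⊕1⊕1⊕1⊕1⊕0⊕0⊕1 = 0
Syndrome s8…s1 = 0100 → error at position 4.
Flip position 4: 000111011111001 → 000011011111001
Read data bits from positions 3,5,6,7,9,10,11,12,13,14,15: 01101111001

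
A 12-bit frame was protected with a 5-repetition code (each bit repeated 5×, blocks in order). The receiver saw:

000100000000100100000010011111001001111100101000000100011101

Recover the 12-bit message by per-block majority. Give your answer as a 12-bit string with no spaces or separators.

Block 1 (00010): 1 one → 0
Block 2 (00000): 0 ones → 0
Block 3 (00100): 1 one → 0
Block 4 (10000): 1 one → 0
Block 5 (00100): 1 one → 0
Block 6 (11111): 5 ones → 1
Block 7 (00100): 1 one → 0
Block 8 (11111): 5 ones → 1
Block 9 (00101): 2 ones → 0
Block 10 (00000): 0 ones → 0
Block 11 (01000): 1 one → 0
Block 12 (11101): 4 ones → 1

000001010001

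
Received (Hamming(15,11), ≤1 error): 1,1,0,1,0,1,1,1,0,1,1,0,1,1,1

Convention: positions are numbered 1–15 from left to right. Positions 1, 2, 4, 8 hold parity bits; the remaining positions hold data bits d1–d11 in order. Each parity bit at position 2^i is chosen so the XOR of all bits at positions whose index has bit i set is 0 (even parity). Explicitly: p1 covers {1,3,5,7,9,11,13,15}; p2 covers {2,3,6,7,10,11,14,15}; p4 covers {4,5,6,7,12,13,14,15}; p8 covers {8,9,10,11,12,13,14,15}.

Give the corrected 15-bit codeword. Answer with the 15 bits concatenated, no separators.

111101110110111

s1 (pos 1,3,5,7,9,11,13,15): 1⊕0⊕0⊕1⊕0⊕1⊕1⊕1 = 1
s2 (pos 2,3,6,7,10,11,14,15): 1⊕0⊕1⊕1⊕1⊕1⊕1⊕1 = 1
s4 (pos 4,5,6,7,12,13,14,15): 1⊕0⊕1⊕1⊕0⊕1⊕1⊕1 = 0
s8 (pos 8,9,10,11,12,13,14,15): 1⊕0⊕1⊕1⊕0⊕1⊕1⊕1 = 0
Syndrome s8…s1 = 0011 → error at position 3.
Flip position 3: 110101110110111 → 111101110110111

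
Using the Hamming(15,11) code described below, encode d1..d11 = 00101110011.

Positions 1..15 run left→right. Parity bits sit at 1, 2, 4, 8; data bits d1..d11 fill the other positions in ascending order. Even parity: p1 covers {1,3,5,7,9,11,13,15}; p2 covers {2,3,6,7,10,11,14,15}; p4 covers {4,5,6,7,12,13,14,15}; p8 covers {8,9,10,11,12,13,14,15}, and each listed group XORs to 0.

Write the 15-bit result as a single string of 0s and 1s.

Place data at non-parity positions: p1 p2 0 p4 0 1 0 p8 1 1 1 0 0 1 1
p1 (pos 1,3,5,7,9,11,13,15): XOR of data positions = 0⊕0⊕0⊕1⊕1⊕0⊕1 = 1
p2 (pos 2,3,6,7,10,11,14,15): XOR of data positions = 0⊕1⊕0⊕1⊕1⊕1⊕1 = 1
p4 (pos 4,5,6,7,12,13,14,15): XOR of data positions = 0⊕1⊕0⊕0⊕0⊕1⊕1 = 1
p8 (pos 8,9,10,11,12,13,14,15): XOR of data positions = 1⊕1⊕1⊕0⊕0⊕1⊕1 = 1
Codeword: 110101011110011

110101011110011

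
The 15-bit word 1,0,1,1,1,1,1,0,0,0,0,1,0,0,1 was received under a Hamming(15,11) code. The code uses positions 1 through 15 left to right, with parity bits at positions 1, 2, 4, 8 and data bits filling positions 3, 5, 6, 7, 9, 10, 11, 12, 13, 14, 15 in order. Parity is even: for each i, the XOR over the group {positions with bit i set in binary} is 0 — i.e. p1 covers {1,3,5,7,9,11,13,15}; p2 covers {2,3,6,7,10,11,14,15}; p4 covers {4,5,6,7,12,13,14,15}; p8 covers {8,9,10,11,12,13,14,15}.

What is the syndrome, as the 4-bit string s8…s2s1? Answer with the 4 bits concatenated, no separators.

0001

s1 (pos 1,3,5,7,9,11,13,15): 1⊕1⊕1⊕1⊕0⊕0⊕0⊕1 = 1
s2 (pos 2,3,6,7,10,11,14,15): 0⊕1⊕1⊕1⊕0⊕0⊕0⊕1 = 0
s4 (pos 4,5,6,7,12,13,14,15): 1⊕1⊕1⊕1⊕1⊕0⊕0⊕1 = 0
s8 (pos 8,9,10,11,12,13,14,15): 0⊕0⊕0⊕0⊕1⊕0⊕0⊕1 = 0
Syndrome s8…s1 = 0001 → error at position 1.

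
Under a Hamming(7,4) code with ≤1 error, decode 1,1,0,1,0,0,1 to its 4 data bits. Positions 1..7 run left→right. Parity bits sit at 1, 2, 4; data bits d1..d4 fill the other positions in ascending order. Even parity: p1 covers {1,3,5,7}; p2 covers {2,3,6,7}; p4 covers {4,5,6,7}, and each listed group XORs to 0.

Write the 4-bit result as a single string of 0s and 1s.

s1 (pos 1,3,5,7): 1⊕0⊕0⊕1 = 0
s2 (pos 2,3,6,7): 1⊕0⊕0⊕1 = 0
s4 (pos 4,5,6,7): 1⊕0⊕0⊕1 = 0
Syndrome s4…s1 = 000 → no error.
Read data bits from positions 3,5,6,7: 0001

0001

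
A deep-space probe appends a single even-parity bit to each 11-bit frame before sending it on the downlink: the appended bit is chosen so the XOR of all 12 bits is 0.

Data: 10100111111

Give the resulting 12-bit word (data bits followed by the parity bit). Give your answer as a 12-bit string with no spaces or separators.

101001111110

XOR of the 11 data bits: 1⊕0⊕1⊕0⊕0⊕1⊕1⊕1⊕1⊕1⊕1 = 0
Parity bit = 0 (so all 12 bits XOR to 0).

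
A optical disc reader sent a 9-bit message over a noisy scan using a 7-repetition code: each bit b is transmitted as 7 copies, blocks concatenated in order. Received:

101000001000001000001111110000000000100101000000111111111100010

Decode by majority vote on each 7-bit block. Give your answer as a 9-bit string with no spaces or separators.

000100010

Block 1 (1010000): 2 ones → 0
Block 2 (0100000): 1 one → 0
Block 3 (1000001): 2 ones → 0
Block 4 (1111100): 5 ones → 1
Block 5 (0000000): 0 ones → 0
Block 6 (0100101): 3 ones → 0
Block 7 (0000001): 1 one → 0
Block 8 (1111111): 7 ones → 1
Block 9 (1100010): 3 ones → 0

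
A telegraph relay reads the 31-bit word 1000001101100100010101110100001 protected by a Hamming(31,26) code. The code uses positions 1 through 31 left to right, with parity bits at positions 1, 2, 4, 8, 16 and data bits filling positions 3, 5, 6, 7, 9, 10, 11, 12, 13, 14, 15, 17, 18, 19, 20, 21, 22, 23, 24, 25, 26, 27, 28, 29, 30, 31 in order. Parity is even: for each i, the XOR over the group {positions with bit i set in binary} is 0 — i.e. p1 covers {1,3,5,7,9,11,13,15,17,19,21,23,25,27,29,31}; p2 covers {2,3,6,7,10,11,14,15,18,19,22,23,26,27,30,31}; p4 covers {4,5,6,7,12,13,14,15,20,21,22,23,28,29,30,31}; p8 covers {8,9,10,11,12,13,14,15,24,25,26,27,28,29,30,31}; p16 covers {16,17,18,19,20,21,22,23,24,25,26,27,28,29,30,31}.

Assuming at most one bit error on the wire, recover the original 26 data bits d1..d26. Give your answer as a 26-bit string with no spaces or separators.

00010110010010101110110001

s1 (pos 1,3,5,7,9,11,13,15,17,19,21,23,25,27,29,31): 1⊕0⊕0⊕1⊕0⊕1⊕0⊕0⊕0⊕0⊕0⊕1⊕0⊕0⊕0⊕1 = 1
s2 (pos 2,3,6,7,10,11,14,15,18,19,22,23,26,27,30,31): 0⊕0⊕0⊕1⊕1⊕1⊕1⊕0⊕1⊕0⊕1⊕1⊕1⊕0⊕0⊕1 = 1
s4 (pos 4,5,6,7,12,13,14,15,20,21,22,23,28,29,30,31): 0⊕0⊕0⊕1⊕0⊕0⊕1⊕0⊕1⊕0⊕1⊕1⊕0⊕0⊕0⊕1 = 0
s8 (pos 8,9,10,11,12,13,14,15,24,25,26,27,28,29,30,31): 1⊕0⊕1⊕1⊕0⊕0⊕1⊕0⊕1⊕0⊕1⊕0⊕0⊕0⊕0⊕1 = 1
s16 (pos 16,17,18,19,20,21,22,23,24,25,26,27,28,29,30,31): 0⊕0⊕1⊕0⊕1⊕0⊕1⊕1⊕1⊕0⊕1⊕0⊕0⊕0⊕0⊕1 = 1
Syndrome s16…s1 = 11011 → error at position 27.
Flip position 27: 1000001101100100010101110100001 → 1000001101100100010101110110001
Read data bits from positions 3,5,6,7,9,10,11,12,13,14,15,17,18,19,20,21,22,23,24,25,26,27,28,29,30,31: 00010110010010101110110001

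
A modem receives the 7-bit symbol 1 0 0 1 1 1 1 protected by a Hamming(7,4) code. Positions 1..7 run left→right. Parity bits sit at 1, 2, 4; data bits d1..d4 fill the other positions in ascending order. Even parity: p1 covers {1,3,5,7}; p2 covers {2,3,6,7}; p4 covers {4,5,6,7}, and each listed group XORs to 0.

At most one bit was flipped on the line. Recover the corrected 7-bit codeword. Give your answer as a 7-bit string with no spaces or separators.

0001111

s1 (pos 1,3,5,7): 1⊕0⊕1⊕1 = 1
s2 (pos 2,3,6,7): 0⊕0⊕1⊕1 = 0
s4 (pos 4,5,6,7): 1⊕1⊕1⊕1 = 0
Syndrome s4…s1 = 001 → error at position 1.
Flip position 1: 1001111 → 0001111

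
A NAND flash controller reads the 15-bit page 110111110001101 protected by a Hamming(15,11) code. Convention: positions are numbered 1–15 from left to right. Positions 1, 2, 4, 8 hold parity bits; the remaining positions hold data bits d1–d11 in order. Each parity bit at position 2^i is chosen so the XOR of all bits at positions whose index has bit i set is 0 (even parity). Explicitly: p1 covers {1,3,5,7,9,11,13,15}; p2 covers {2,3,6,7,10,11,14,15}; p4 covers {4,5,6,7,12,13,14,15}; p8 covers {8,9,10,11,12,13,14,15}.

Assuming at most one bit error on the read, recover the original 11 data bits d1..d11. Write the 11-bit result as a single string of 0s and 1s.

s1 (pos 1,3,5,7,9,11,13,15): 1⊕0⊕1⊕1⊕0⊕0⊕1⊕1 = 1
s2 (pos 2,3,6,7,10,11,14,15): 1⊕0⊕1⊕1⊕0⊕0⊕0⊕1 = 0
s4 (pos 4,5,6,7,12,13,14,15): 1⊕1⊕1⊕1⊕1⊕1⊕0⊕1 = 1
s8 (pos 8,9,10,11,12,13,14,15): 1⊕0⊕0⊕0⊕1⊕1⊕0⊕1 = 0
Syndrome s8…s1 = 0101 → error at position 5.
Flip position 5: 110111110001101 → 110101110001101
Read data bits from positions 3,5,6,7,9,10,11,12,13,14,15: 00110001101

00110001101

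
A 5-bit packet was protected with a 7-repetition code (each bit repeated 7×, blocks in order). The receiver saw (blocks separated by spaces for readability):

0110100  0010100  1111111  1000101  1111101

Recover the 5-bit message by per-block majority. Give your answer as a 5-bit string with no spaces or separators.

00101

Block 1 (0110100): 3 ones → 0
Block 2 (0010100): 2 ones → 0
Block 3 (1111111): 7 ones → 1
Block 4 (1000101): 3 ones → 0
Block 5 (1111101): 6 ones → 1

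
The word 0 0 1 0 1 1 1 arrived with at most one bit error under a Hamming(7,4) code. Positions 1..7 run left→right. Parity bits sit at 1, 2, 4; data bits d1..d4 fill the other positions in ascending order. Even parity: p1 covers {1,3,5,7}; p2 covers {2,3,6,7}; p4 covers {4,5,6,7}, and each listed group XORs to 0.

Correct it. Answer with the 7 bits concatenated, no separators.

0010110

s1 (pos 1,3,5,7): 0⊕1⊕1⊕1 = 1
s2 (pos 2,3,6,7): 0⊕1⊕1⊕1 = 1
s4 (pos 4,5,6,7): 0⊕1⊕1⊕1 = 1
Syndrome s4…s1 = 111 → error at position 7.
Flip position 7: 0010111 → 0010110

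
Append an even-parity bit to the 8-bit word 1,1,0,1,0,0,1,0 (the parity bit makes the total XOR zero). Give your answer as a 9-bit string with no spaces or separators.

110100100

XOR of the 8 data bits: 1⊕1⊕0⊕1⊕0⊕0⊕1⊕0 = 0
Parity bit = 0 (so all 9 bits XOR to 0).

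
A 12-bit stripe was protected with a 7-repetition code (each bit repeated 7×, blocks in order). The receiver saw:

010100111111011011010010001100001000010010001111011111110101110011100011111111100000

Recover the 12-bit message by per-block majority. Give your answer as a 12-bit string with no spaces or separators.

011000111010

Block 1 (0101001): 3 ones → 0
Block 2 (1111101): 6 ones → 1
Block 3 (1011010): 4 ones → 1
Block 4 (0100011): 3 ones → 0
Block 5 (0000100): 1 one → 0
Block 6 (0010010): 2 ones → 0
Block 7 (0011110): 4 ones → 1
Block 8 (1111111): 7 ones → 1
Block 9 (0101110): 4 ones → 1
Block 10 (0111000): 3 ones → 0
Block 11 (1111111): 7 ones → 1
Block 12 (1100000): 2 ones → 0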